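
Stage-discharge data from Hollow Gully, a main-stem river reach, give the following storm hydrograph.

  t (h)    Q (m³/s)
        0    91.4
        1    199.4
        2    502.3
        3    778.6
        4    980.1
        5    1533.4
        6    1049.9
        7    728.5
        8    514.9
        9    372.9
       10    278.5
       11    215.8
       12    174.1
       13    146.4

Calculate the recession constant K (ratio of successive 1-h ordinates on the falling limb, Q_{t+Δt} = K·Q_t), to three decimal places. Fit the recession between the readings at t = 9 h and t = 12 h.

K ≈ 0.776

Using the recession-limb readings at t = 9 h and t = 12 h: Q falls from 372.9 to 174.1 m³/s over 3 intervals.
K = (Q₂/Q₁)^(1/3) = (174.1/372.9)^(1/3) = 0.776.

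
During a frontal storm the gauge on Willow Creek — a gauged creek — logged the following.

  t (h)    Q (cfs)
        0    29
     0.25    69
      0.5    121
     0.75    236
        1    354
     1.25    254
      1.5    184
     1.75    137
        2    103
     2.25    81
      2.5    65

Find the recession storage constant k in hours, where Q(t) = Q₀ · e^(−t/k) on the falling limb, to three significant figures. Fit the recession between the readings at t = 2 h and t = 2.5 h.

On the falling limb, Q drops from 103 to 65 cfs between t = 2 h and t = 2.5 h (Δt = 0.5 h).
k = −Δt / ln(Q₂/Q₁) = −0.5 / ln(65/103) = 1.09 h.

k ≈ 1.09 h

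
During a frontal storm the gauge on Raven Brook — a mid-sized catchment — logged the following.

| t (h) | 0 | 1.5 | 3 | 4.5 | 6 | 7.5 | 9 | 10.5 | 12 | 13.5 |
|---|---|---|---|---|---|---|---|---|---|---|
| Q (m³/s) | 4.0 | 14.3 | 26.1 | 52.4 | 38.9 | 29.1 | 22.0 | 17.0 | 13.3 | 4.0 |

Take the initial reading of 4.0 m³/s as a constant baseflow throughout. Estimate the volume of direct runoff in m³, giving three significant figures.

V ≈ 9.78 × 10^5 m³

Direct-runoff ordinates (Q − Q_b): 0.0, 10.3, 22.1, 48.4, 34.9, 25.1, 18.0, 13.0, 9.3, 0.0 m³/s.
ΣQ_DR = 181.1 m³/s.
With Δt = 1.5 h = 5400 s, V = ΣQ_DR · Δt = 181.1 × 5400 = 9.78 × 10^5 m³.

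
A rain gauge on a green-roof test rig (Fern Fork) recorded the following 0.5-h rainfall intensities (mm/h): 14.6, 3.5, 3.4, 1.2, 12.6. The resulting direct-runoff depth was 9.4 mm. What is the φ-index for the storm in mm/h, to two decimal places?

Only the 2 blocks with intensity above φ contribute runoff: 14.6, 12.6 mm/h.
Σ(I−φ)·Δt = d  ⇒  (14.6+12.6 − 2φ)·0.5 = 9.4
φ = (27.20 − 9.4/0.5) / 2 = 4.20 mm/h.

φ ≈ 4.20 mm/h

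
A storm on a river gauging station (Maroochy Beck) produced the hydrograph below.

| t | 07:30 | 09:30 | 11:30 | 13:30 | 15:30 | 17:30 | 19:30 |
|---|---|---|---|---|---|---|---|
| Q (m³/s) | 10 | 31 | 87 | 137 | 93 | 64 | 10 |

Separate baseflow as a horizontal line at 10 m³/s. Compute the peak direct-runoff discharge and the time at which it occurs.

Subtracting baseflow gives direct-runoff ordinates: 0.0, 21.0, 77.0, 127.0, 83.0, 54.0, 0.0 m³/s.
The maximum is 127.0 m³/s, occurring at the reading for t = 13:30.

Q_p = 127.0 m³/s at t = 13:30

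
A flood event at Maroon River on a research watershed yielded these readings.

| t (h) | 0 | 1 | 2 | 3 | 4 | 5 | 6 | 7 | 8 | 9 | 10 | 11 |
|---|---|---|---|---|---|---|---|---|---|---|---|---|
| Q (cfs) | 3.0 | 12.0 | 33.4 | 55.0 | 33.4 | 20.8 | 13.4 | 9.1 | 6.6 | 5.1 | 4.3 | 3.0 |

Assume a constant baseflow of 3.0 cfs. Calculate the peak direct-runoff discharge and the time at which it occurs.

Q_p = 52.0 cfs at t = 3 h

Subtracting baseflow gives direct-runoff ordinates: 0.0, 9.0, 30.4, 52.0, 30.4, 17.8, 10.4, 6.1, 3.6, 2.1, 1.3, 0.0 cfs.
The maximum is 52.0 cfs, occurring at the reading for t = 3 h.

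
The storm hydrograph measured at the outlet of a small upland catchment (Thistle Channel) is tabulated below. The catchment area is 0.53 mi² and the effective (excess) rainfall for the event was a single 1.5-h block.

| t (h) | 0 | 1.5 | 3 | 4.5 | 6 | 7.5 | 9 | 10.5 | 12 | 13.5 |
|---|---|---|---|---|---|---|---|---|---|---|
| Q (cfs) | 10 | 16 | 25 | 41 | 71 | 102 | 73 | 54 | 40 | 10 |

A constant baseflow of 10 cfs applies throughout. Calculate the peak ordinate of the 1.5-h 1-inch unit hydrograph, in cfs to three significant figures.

Direct runoff: 0.0, 6.0, 15.0, 31.0, 61.0, 92.0, 63.0, 44.0, 30.0, 0.0 cfs; ΣQ_DR = 342.0 cfs, peak = 92.0 cfs.
Runoff depth d = ΣQ_DR·Δt / A = 342.0 × 5400 / (0.53 mi²) = 1.500 in.
The 1-inch UH is the DRH scaled by (1 in)/d, so U_p = 92.0 × 1/1.500 = 61.3 cfs.

U_p ≈ 61.3 cfs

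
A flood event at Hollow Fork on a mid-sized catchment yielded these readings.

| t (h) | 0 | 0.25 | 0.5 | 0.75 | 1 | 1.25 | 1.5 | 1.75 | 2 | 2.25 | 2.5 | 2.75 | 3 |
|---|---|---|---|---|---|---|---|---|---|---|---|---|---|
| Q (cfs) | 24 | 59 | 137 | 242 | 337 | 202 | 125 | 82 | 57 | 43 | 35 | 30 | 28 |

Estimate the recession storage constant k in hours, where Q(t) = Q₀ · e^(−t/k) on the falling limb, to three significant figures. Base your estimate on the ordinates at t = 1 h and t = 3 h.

k ≈ 0.804 h

On the falling limb, Q drops from 337 to 28 cfs between t = 1 h and t = 3 h (Δt = 2 h).
k = −Δt / ln(Q₂/Q₁) = −2 / ln(28/337) = 0.804 h.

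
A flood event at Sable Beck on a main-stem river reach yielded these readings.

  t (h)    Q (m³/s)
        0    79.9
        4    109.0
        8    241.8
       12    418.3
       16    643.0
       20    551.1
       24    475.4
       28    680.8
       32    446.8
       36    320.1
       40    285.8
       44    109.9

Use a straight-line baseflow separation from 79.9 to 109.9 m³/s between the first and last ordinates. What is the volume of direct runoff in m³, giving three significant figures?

V ≈ 4.64 × 10^7 m³

Direct-runoff ordinates (Q − Q_b): 0.00, 26.37, 156.45, 330.22, 552.19, 457.56, 379.14, 581.81, 345.08, 215.65, 178.63, 0.00 m³/s.
ΣQ_DR = 3223 m³/s.
With Δt = 4 h = 14400 s, V = ΣQ_DR · Δt = 3223 × 14400 = 4.64 × 10^7 m³.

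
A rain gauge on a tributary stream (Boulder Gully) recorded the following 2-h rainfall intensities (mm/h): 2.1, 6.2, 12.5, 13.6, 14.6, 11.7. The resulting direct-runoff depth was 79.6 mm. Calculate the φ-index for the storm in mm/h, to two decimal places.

φ ≈ 3.76 mm/h

Only the 5 blocks with intensity above φ contribute runoff: 6.2, 12.5, 13.6, 14.6, 11.7 mm/h.
Σ(I−φ)·Δt = d  ⇒  (6.2+12.5+13.6+14.6+11.7 − 5φ)·2 = 79.6
φ = (58.60 − 79.6/2) / 5 = 3.76 mm/h.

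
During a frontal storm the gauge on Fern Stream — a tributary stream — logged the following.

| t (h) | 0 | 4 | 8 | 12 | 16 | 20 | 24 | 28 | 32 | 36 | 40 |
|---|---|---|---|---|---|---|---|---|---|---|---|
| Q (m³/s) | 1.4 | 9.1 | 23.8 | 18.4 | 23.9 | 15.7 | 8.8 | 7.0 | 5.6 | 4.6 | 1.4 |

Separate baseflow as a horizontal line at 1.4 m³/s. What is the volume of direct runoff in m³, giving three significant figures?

Direct-runoff ordinates (Q − Q_b): 0.0, 7.7, 22.4, 17.0, 22.5, 14.3, 7.4, 5.6, 4.2, 3.2, 0.0 m³/s.
ΣQ_DR = 104.3 m³/s.
With Δt = 4 h = 14400 s, V = ΣQ_DR · Δt = 104.3 × 14400 = 1.50 × 10^6 m³.

V ≈ 1.50 × 10^6 m³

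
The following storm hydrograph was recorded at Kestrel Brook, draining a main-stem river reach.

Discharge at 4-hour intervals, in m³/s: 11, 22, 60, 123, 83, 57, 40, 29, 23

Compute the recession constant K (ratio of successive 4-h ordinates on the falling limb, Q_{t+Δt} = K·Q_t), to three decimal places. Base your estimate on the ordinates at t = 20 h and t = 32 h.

Using the recession-limb readings at t = 20 h and t = 32 h: Q falls from 57 to 23 m³/s over 3 intervals.
K = (Q₂/Q₁)^(1/3) = (23/57)^(1/3) = 0.739.

K ≈ 0.739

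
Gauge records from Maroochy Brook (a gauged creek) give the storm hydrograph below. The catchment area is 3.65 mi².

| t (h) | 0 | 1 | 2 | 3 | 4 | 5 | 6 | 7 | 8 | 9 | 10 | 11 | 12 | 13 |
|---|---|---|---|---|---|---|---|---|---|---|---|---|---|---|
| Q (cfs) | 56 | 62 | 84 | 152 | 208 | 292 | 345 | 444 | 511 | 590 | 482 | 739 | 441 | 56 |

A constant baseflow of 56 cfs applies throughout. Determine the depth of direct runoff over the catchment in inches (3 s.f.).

d ≈ 1.56 in

Direct runoff: 0.0, 6.0, 28.0, 96.0, 152.0, 236.0, 289.0, 388.0, 455.0, 534.0, 426.0, 683.0, 385.0, 0.0 cfs; ΣQ_DR = 3678 cfs.
V = ΣQ_DR · Δt = 3678 × 3600 s = 1.324 × 10^7 ft³.
Over A = 3.65 mi², depth = V / A = 1.56 in.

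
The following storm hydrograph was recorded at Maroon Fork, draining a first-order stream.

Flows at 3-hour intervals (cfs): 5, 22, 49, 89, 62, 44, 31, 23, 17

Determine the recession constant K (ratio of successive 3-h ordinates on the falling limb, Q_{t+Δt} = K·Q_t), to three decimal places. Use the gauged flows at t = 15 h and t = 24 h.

Using the recession-limb readings at t = 15 h and t = 24 h: Q falls from 44 to 17 cfs over 3 intervals.
K = (Q₂/Q₁)^(1/3) = (17/44)^(1/3) = 0.728.

K ≈ 0.728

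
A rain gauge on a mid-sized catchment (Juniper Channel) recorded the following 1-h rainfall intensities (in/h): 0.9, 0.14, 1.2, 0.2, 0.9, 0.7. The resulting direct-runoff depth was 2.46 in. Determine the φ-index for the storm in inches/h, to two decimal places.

Only the 4 blocks with intensity above φ contribute runoff: 0.9, 1.2, 0.9, 0.7 in/h.
Σ(I−φ)·Δt = d  ⇒  (0.9+1.2+0.9+0.7 − 4φ)·1 = 2.46
φ = (3.700 − 2.46/1) / 4 = 0.31 in/h.

φ ≈ 0.31 in/h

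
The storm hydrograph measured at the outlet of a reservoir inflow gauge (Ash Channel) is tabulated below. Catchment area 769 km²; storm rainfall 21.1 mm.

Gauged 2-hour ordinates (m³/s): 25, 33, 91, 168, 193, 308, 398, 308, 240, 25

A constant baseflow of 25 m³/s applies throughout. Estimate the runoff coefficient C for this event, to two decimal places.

C ≈ 0.68

ΣQ_DR = 1539 m³/s; V = ΣQ_DR·Δt = 1.108 × 10^7 m³.
Runoff depth d = V / A = 14.41 mm.
C = d / P = 14.41 / 21.1 = 0.68.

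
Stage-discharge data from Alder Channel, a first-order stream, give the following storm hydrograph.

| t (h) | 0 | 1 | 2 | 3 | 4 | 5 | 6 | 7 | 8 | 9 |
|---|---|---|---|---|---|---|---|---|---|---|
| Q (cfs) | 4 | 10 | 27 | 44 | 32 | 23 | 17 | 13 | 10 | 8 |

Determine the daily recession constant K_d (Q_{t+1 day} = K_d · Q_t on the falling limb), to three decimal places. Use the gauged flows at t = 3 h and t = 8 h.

Between t = 3 h and t = 8 h the flow falls from 44 to 10 cfs over 5×1 h = 5 h.
Per-interval ratio K = (10/44)^(1/5) = 0.7435; K_d = K^(24/1) = 0.001.

K_d ≈ 0.001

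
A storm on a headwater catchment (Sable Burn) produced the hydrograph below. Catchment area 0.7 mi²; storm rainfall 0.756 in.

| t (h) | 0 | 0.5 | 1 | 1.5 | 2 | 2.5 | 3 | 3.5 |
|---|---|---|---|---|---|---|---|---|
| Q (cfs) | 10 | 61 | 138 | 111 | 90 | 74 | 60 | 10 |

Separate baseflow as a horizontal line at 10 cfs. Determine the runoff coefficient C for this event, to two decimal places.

C ≈ 0.69

ΣQ_DR = 474.0 cfs; V = ΣQ_DR·Δt = 8.532 × 10^5 ft³.
Runoff depth d = V / A = 0.5246 in.
C = d / P = 0.5246 / 0.756 = 0.69.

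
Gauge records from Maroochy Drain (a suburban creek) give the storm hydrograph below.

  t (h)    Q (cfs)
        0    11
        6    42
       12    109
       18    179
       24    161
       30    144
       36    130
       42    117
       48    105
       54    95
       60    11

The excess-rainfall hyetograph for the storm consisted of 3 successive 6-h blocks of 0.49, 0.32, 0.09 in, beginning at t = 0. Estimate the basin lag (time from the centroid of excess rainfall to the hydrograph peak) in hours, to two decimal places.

t_L ≈ 11.67 h

Centroid of excess rainfall: t_c = Σ P_i·t̄_i / ΣP_i = 6.3333 h (block centres at 3, 9, 15 h).
Hydrograph peak occurs at t = 18 h, so basin lag t_L = 18 − 6.3333 = 11.67 h.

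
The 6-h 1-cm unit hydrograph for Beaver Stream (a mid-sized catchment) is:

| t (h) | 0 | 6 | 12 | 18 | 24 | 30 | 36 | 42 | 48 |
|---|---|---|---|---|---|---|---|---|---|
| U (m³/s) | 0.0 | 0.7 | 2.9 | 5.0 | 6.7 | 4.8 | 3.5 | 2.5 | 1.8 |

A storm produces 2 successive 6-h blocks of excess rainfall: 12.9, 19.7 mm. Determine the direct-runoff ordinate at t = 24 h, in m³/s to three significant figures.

Q ≈ 18.5 m³/s

By discrete convolution, Q_j = Σ (P_i / 10 mm) · U_{j−i}.
At t = 24 h (j=4): Q = (12.9/10)·6.7 + (19.7/10)·5.0 = 18.5 m³/s.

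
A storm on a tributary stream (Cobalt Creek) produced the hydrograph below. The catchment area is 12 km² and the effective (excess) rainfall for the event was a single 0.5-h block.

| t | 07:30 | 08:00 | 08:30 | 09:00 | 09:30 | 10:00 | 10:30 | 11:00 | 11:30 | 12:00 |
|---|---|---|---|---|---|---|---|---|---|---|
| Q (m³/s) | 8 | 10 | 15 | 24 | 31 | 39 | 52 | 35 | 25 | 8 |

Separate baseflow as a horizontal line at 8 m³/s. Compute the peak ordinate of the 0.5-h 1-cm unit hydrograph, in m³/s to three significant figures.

U_p ≈ 17.6 m³/s

Direct runoff: 0.0, 2.0, 7.0, 16.0, 23.0, 31.0, 44.0, 27.0, 17.0, 0.0 m³/s; ΣQ_DR = 167.0 m³/s, peak = 44.0 m³/s.
Runoff depth d = ΣQ_DR·Δt / A = 167.0 × 1800 / (12 km²) = 25.05 mm.
The 1-cm UH is the DRH scaled by (10 mm)/d, so U_p = 44.0 × 10/25.05 = 17.6 m³/s.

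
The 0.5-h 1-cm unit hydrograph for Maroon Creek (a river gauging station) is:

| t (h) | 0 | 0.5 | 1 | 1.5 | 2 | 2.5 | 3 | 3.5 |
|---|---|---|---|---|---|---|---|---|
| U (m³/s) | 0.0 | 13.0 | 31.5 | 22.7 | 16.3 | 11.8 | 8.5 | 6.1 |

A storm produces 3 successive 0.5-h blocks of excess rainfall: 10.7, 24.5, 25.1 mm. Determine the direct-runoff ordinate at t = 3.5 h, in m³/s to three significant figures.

By discrete convolution, Q_j = Σ (P_i / 10 mm) · U_{j−i}.
At t = 3.5 h (j=7): Q = (10.7/10)·6.1 + (24.5/10)·8.5 + (25.1/10)·11.8 = 57.0 m³/s.

Q ≈ 57.0 m³/s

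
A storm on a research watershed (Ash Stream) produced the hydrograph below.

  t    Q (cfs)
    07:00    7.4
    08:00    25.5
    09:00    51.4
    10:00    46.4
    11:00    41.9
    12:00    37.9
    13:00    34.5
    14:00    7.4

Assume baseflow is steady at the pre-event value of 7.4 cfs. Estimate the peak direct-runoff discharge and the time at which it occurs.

Q_p = 44.0 cfs at t = 09:00

Subtracting baseflow gives direct-runoff ordinates: 0.0, 18.1, 44.0, 39.0, 34.5, 30.5, 27.1, 0.0 cfs.
The maximum is 44.0 cfs, occurring at the reading for t = 09:00.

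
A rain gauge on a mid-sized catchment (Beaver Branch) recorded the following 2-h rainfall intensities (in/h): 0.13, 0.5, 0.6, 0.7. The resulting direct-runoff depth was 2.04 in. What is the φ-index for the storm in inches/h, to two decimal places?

φ ≈ 0.26 in/h

Only the 3 blocks with intensity above φ contribute runoff: 0.5, 0.6, 0.7 in/h.
Σ(I−φ)·Δt = d  ⇒  (0.5+0.6+0.7 − 3φ)·2 = 2.04
φ = (1.800 − 2.04/2) / 3 = 0.26 in/h.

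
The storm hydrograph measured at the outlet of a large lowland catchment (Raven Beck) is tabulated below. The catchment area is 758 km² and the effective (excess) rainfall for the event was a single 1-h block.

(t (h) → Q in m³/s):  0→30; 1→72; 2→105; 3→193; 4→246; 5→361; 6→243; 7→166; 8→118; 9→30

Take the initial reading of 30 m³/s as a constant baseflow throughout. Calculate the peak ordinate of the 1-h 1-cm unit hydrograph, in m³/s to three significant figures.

U_p ≈ 551 m³/s

Direct runoff: 0.0, 42.0, 75.0, 163.0, 216.0, 331.0, 213.0, 136.0, 88.0, 0.0 m³/s; ΣQ_DR = 1264 m³/s, peak = 331.0 m³/s.
Runoff depth d = ΣQ_DR·Δt / A = 1264 × 3600 / (758 km²) = 6.003 mm.
The 1-cm UH is the DRH scaled by (10 mm)/d, so U_p = 331.0 × 10/6.003 = 551 m³/s.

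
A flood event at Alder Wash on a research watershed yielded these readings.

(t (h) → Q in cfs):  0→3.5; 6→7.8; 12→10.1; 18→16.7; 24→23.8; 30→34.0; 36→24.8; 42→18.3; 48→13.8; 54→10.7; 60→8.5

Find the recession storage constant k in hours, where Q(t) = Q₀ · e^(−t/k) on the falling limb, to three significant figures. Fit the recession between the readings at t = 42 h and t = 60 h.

k ≈ 23.5 h

On the falling limb, Q drops from 18.3 to 8.5 cfs between t = 42 h and t = 60 h (Δt = 18 h).
k = −Δt / ln(Q₂/Q₁) = −18 / ln(8.5/18.3) = 23.5 h.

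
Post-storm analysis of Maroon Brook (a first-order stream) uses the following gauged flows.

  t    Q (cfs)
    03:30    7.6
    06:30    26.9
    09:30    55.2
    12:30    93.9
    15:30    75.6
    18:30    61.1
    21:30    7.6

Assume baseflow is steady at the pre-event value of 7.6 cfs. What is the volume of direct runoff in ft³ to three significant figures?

V ≈ 2.97 × 10^6 ft³

Direct-runoff ordinates (Q − Q_b): 0.0, 19.3, 47.6, 86.3, 68.0, 53.5, 0.0 cfs.
ΣQ_DR = 274.7 cfs.
With Δt = 3 h = 10800 s, V = ΣQ_DR · Δt = 274.7 × 10800 = 2.97 × 10^6 ft³.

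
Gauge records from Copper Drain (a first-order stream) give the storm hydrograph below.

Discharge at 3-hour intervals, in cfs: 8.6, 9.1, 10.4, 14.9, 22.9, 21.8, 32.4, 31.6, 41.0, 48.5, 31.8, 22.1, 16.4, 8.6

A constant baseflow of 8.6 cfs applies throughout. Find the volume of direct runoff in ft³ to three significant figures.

Direct-runoff ordinates (Q − Q_b): 0.0, 0.5, 1.8, 6.3, 14.3, 13.2, 23.8, 23.0, 32.4, 39.9, 23.2, 13.5, 7.8, 0.0 cfs.
ΣQ_DR = 199.7 cfs.
With Δt = 3 h = 10800 s, V = ΣQ_DR · Δt = 199.7 × 10800 = 2.16 × 10^6 ft³.

V ≈ 2.16 × 10^6 ft³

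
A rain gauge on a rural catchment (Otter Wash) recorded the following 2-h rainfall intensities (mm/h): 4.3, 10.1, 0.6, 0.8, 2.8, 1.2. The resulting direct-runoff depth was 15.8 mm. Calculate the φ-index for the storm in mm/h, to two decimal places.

Only the 2 blocks with intensity above φ contribute runoff: 4.3, 10.1 mm/h.
Σ(I−φ)·Δt = d  ⇒  (4.3+10.1 − 2φ)·2 = 15.8
φ = (14.40 − 15.8/2) / 2 = 3.25 mm/h.

φ ≈ 3.25 mm/h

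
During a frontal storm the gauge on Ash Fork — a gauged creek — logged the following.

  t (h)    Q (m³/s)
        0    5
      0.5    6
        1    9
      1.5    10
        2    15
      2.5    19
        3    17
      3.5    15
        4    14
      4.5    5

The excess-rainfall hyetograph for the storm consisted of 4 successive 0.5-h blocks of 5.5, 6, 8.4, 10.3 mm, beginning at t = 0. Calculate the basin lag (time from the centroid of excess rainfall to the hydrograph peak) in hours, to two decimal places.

t_L ≈ 1.36 h

Centroid of excess rainfall: t_c = Σ P_i·t̄_i / ΣP_i = 1.1391 h (block centres at 0.25, 0.75, 1.25, 1.75 h).
Hydrograph peak occurs at t = 2.5 h, so basin lag t_L = 2.5 − 1.1391 = 1.36 h.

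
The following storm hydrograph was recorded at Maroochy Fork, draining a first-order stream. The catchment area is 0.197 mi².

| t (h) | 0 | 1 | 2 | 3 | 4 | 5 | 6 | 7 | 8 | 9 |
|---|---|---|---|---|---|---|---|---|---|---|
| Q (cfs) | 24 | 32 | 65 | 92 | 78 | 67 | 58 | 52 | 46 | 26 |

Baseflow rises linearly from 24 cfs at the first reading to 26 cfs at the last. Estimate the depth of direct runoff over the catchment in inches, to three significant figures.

Direct runoff: 0.00, 7.78, 40.56, 67.33, 53.11, 41.89, 32.67, 26.44, 20.22, 0.00 cfs; ΣQ_DR = 290.0 cfs.
V = ΣQ_DR · Δt = 290.0 × 3600 s = 1.044 × 10^6 ft³.
Over A = 0.197 mi², depth = V / A = 2.28 in.

d ≈ 2.28 in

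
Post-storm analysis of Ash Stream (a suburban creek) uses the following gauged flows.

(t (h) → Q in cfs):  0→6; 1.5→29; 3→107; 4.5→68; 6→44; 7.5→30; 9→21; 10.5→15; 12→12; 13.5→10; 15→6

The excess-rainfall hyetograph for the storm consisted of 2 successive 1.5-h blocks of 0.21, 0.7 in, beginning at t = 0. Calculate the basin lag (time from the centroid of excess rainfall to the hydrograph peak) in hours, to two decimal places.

t_L ≈ 1.10 h

Centroid of excess rainfall: t_c = Σ P_i·t̄_i / ΣP_i = 1.9038 h (block centres at 0.75, 2.25 h).
Hydrograph peak occurs at t = 3 h, so basin lag t_L = 3 − 1.9038 = 1.10 h.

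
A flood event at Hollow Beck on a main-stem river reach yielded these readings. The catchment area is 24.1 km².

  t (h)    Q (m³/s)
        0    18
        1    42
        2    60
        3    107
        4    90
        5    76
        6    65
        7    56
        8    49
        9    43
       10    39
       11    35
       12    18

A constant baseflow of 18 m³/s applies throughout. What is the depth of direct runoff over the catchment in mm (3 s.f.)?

Direct runoff: 0.0, 24.0, 42.0, 89.0, 72.0, 58.0, 47.0, 38.0, 31.0, 25.0, 21.0, 17.0, 0.0 m³/s; ΣQ_DR = 464.0 m³/s.
V = ΣQ_DR · Δt = 464.0 × 3600 s = 1.670 × 10^6 m³.
Over A = 24.1 km², depth = V / A = 69.3 mm.

d ≈ 69.3 mm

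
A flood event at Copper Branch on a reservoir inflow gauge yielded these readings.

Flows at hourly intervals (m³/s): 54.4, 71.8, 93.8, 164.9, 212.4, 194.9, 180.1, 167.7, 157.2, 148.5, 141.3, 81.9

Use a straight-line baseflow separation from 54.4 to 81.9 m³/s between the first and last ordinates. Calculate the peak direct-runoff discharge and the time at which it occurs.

Subtracting baseflow gives direct-runoff ordinates: 0.00, 14.90, 34.40, 103.00, 148.00, 128.00, 110.70, 95.80, 82.80, 71.60, 61.90, 0.00 m³/s.
The maximum is 148.00 m³/s, occurring at the reading for t = 4 h.

Q_p = 148.00 m³/s at t = 4 h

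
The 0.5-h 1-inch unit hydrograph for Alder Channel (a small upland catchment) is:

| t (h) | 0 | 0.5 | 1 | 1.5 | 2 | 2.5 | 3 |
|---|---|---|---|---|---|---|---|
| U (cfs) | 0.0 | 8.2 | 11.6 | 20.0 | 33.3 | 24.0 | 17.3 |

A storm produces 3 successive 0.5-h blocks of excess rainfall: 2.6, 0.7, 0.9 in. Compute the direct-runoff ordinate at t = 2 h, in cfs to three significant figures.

Q ≈ 111 cfs

By discrete convolution, Q_j = Σ (P_i / 1 in) · U_{j−i}.
At t = 2 h (j=4): Q = (2.6/1)·33.3 + (0.7/1)·20.0 + (0.9/1)·11.6 = 111 cfs.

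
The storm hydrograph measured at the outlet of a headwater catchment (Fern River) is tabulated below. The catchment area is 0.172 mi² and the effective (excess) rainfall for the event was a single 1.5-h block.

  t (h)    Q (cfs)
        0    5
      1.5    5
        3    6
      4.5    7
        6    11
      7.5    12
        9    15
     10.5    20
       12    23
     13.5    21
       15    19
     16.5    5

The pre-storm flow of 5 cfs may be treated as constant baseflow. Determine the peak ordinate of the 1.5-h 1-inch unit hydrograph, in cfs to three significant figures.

U_p ≈ 15.0 cfs

Direct runoff: 0.0, 0.0, 1.0, 2.0, 6.0, 7.0, 10.0, 15.0, 18.0, 16.0, 14.0, 0.0 cfs; ΣQ_DR = 89.00 cfs, peak = 18.0 cfs.
Runoff depth d = ΣQ_DR·Δt / A = 89.00 × 5400 / (0.172 mi²) = 1.203 in.
The 1-inch UH is the DRH scaled by (1 in)/d, so U_p = 18.0 × 1/1.203 = 15.0 cfs.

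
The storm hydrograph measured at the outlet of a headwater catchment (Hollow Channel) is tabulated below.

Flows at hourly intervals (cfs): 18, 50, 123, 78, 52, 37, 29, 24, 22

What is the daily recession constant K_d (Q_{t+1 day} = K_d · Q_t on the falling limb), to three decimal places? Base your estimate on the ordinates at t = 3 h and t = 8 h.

K_d ≈ 0.002

Between t = 3 h and t = 8 h the flow falls from 78 to 22 cfs over 5×1 h = 5 h.
Per-interval ratio K = (22/78)^(1/5) = 0.7764; K_d = K^(24/1) = 0.002.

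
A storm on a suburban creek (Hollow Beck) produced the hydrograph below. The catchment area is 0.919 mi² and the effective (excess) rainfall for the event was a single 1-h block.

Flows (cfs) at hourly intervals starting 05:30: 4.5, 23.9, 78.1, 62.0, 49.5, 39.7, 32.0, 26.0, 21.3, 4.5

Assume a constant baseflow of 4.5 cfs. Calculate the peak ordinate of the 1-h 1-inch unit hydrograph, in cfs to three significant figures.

Direct runoff: 0.0, 19.4, 73.6, 57.5, 45.0, 35.2, 27.5, 21.5, 16.8, 0.0 cfs; ΣQ_DR = 296.5 cfs, peak = 73.6 cfs.
Runoff depth d = ΣQ_DR·Δt / A = 296.5 × 3600 / (0.919 mi²) = 0.4999 in.
The 1-inch UH is the DRH scaled by (1 in)/d, so U_p = 73.6 × 1/0.4999 = 147 cfs.

U_p ≈ 147 cfs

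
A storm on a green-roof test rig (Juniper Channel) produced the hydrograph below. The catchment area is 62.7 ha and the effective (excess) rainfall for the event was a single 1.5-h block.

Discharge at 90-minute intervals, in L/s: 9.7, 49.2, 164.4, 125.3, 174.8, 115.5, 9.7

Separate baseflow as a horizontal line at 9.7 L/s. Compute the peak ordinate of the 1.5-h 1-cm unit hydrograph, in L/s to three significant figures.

U_p ≈ 330 L/s

Direct runoff: 0.0, 39.5, 154.7, 115.6, 165.1, 105.8, 0.0 L/s; ΣQ_DR = 580.7 L/s, peak = 165.1 L/s.
Runoff depth d = ΣQ_DR·Δt / A = 580.7 × 5400 / (62.7 ha) = 5.001 mm.
The 1-cm UH is the DRH scaled by (10 mm)/d, so U_p = 165.1 × 10/5.001 = 330 L/s.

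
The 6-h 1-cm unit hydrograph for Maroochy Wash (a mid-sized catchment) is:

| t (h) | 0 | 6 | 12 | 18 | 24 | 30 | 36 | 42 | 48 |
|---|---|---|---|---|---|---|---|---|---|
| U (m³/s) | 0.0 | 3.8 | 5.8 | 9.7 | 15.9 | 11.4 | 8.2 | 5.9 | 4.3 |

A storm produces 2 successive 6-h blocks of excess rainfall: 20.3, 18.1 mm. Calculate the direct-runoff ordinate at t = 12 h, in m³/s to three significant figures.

Q ≈ 18.7 m³/s

By discrete convolution, Q_j = Σ (P_i / 10 mm) · U_{j−i}.
At t = 12 h (j=2): Q = (20.3/10)·5.8 + (18.1/10)·3.8 = 18.7 m³/s.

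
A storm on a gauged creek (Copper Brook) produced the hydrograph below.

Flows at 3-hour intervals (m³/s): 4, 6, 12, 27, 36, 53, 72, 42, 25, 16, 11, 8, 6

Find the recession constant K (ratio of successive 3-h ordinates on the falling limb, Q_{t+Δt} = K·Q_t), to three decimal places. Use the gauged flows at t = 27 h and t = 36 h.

Using the recession-limb readings at t = 27 h and t = 36 h: Q falls from 16 to 6 m³/s over 3 intervals.
K = (Q₂/Q₁)^(1/3) = (6/16)^(1/3) = 0.721.

K ≈ 0.721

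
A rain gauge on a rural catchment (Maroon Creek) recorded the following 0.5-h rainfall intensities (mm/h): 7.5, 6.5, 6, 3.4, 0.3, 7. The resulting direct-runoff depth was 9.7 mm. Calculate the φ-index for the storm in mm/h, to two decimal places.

φ ≈ 2.20 mm/h

Only the 5 blocks with intensity above φ contribute runoff: 7.5, 6.5, 6, 3.4, 7 mm/h.
Σ(I−φ)·Δt = d  ⇒  (7.5+6.5+6+3.4+7 − 5φ)·0.5 = 9.7
φ = (30.40 − 9.7/0.5) / 5 = 2.20 mm/h.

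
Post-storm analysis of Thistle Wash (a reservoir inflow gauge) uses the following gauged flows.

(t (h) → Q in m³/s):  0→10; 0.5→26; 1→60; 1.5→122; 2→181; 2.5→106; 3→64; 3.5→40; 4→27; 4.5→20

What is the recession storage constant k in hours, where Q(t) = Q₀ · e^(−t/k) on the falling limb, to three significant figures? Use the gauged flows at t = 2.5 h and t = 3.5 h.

k ≈ 1.03 h

On the falling limb, Q drops from 106 to 40 m³/s between t = 2.5 h and t = 3.5 h (Δt = 1 h).
k = −Δt / ln(Q₂/Q₁) = −1 / ln(40/106) = 1.03 h.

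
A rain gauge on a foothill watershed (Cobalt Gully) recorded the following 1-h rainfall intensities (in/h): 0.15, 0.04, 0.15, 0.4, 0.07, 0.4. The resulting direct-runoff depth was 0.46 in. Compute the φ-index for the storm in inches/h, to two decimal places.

φ ≈ 0.17 in/h

Only the 2 blocks with intensity above φ contribute runoff: 0.4, 0.4 in/h.
Σ(I−φ)·Δt = d  ⇒  (0.4+0.4 − 2φ)·1 = 0.46
φ = (0.8000 − 0.46/1) / 2 = 0.17 in/h.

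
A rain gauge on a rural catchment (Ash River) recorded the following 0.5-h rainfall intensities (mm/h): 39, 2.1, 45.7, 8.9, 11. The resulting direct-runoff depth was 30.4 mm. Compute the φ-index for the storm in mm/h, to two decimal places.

Only the 2 blocks with intensity above φ contribute runoff: 39, 45.7 mm/h.
Σ(I−φ)·Δt = d  ⇒  (39+45.7 − 2φ)·0.5 = 30.4
φ = (84.70 − 30.4/0.5) / 2 = 11.95 mm/h.

φ ≈ 11.95 mm/h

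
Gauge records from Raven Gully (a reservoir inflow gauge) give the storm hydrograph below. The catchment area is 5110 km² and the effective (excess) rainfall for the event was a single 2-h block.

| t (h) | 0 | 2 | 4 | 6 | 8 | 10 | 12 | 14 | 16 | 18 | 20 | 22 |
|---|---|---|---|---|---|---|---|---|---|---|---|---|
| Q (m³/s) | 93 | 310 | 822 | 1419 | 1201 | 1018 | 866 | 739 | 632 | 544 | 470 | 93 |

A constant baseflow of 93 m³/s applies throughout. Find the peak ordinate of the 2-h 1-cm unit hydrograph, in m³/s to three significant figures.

Direct runoff: 0.0, 217.0, 729.0, 1326.0, 1108.0, 925.0, 773.0, 646.0, 539.0, 451.0, 377.0, 0.0 m³/s; ΣQ_DR = 7091 m³/s, peak = 1326.0 m³/s.
Runoff depth d = ΣQ_DR·Δt / A = 7091 × 7200 / (5110 km²) = 9.991 mm.
The 1-cm UH is the DRH scaled by (10 mm)/d, so U_p = 1326.0 × 10/9.991 = 1330 m³/s.

U_p ≈ 1330 m³/s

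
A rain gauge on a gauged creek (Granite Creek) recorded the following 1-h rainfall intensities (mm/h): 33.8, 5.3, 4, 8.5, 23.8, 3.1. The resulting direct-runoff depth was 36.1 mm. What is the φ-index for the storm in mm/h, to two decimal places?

Only the 2 blocks with intensity above φ contribute runoff: 33.8, 23.8 mm/h.
Σ(I−φ)·Δt = d  ⇒  (33.8+23.8 − 2φ)·1 = 36.1
φ = (57.60 − 36.1/1) / 2 = 10.75 mm/h.

φ ≈ 10.75 mm/h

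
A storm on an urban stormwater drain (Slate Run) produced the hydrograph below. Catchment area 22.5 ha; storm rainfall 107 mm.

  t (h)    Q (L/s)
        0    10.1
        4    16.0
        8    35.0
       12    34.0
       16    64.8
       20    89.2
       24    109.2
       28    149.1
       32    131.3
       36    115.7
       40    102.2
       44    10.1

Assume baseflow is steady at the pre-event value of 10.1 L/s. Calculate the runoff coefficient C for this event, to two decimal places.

ΣQ_DR = 745.5 L/s; V = ΣQ_DR·Δt = 1.074 × 10^7 L.
Runoff depth d = V / A = 47.71 mm.
C = d / P = 47.71 / 107 = 0.45.

C ≈ 0.45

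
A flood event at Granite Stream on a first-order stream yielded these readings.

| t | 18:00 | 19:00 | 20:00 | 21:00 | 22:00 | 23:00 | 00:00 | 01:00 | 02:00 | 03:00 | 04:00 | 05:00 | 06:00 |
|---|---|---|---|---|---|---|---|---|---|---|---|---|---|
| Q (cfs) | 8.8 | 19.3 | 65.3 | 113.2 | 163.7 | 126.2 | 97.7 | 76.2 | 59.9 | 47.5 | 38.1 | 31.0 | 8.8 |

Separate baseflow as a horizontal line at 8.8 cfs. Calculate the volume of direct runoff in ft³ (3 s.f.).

V ≈ 2.67 × 10^6 ft³

Direct-runoff ordinates (Q − Q_b): 0.0, 10.5, 56.5, 104.4, 154.9, 117.4, 88.9, 67.4, 51.1, 38.7, 29.3, 22.2, 0.0 cfs.
ΣQ_DR = 741.3 cfs.
With Δt = 1 h = 3600 s, V = ΣQ_DR · Δt = 741.3 × 3600 = 2.67 × 10^6 ft³.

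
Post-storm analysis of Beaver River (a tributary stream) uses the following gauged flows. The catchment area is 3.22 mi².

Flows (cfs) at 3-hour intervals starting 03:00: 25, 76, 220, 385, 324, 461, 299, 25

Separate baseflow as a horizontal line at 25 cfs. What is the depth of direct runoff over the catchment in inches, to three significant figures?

d ≈ 2.33 in

Direct runoff: 0.0, 51.0, 195.0, 360.0, 299.0, 436.0, 274.0, 0.0 cfs; ΣQ_DR = 1615 cfs.
V = ΣQ_DR · Δt = 1615 × 10800 s = 1.744 × 10^7 ft³.
Over A = 3.22 mi², depth = V / A = 2.33 in.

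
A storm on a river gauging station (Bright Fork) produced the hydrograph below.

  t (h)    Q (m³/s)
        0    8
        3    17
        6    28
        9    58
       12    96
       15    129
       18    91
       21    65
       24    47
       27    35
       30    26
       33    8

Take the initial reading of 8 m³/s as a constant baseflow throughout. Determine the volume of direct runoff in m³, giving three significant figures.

Direct-runoff ordinates (Q − Q_b): 0.0, 9.0, 20.0, 50.0, 88.0, 121.0, 83.0, 57.0, 39.0, 27.0, 18.0, 0.0 m³/s.
ΣQ_DR = 512.0 m³/s.
With Δt = 3 h = 10800 s, V = ΣQ_DR · Δt = 512.0 × 10800 = 5.53 × 10^6 m³.

V ≈ 5.53 × 10^6 m³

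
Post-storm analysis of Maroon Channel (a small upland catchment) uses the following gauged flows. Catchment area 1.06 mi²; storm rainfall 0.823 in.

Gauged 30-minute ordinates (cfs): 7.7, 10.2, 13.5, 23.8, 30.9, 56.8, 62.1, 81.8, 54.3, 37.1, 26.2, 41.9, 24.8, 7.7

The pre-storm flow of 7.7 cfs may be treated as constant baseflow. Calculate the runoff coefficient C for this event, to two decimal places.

ΣQ_DR = 371.0 cfs; V = ΣQ_DR·Δt = 6.678 × 10^5 ft³.
Runoff depth d = V / A = 0.2712 in.
C = d / P = 0.2712 / 0.823 = 0.33.

C ≈ 0.33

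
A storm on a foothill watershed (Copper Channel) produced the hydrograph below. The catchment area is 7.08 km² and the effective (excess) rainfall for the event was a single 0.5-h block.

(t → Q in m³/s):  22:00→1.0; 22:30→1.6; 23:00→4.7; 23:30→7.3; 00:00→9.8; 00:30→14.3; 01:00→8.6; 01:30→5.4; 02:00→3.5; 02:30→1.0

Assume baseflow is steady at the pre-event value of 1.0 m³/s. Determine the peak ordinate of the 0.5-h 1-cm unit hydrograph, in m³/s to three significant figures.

Direct runoff: 0.0, 0.6, 3.7, 6.3, 8.8, 13.3, 7.6, 4.4, 2.5, 0.0 m³/s; ΣQ_DR = 47.20 m³/s, peak = 13.3 m³/s.
Runoff depth d = ΣQ_DR·Δt / A = 47.20 × 1800 / (7.08 km²) = 12.00 mm.
The 1-cm UH is the DRH scaled by (10 mm)/d, so U_p = 13.3 × 10/12.00 = 11.1 m³/s.

U_p ≈ 11.1 m³/s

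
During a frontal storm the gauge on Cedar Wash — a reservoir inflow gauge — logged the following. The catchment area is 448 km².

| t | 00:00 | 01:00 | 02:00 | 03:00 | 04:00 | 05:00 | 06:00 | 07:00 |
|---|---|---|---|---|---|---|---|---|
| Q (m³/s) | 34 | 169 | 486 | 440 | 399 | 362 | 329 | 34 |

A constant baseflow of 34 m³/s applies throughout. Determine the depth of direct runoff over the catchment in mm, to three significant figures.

d ≈ 15.9 mm

Direct runoff: 0.0, 135.0, 452.0, 406.0, 365.0, 328.0, 295.0, 0.0 m³/s; ΣQ_DR = 1981 m³/s.
V = ΣQ_DR · Δt = 1981 × 3600 s = 7.132 × 10^6 m³.
Over A = 448 km², depth = V / A = 15.9 mm.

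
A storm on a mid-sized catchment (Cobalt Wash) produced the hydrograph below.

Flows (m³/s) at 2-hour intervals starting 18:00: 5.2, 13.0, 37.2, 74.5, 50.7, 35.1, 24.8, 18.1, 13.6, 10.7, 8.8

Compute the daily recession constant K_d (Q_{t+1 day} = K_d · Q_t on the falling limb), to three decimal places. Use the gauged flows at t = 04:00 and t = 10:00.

Between t = 04:00 and t = 10:00 the flow falls from 35.1 to 13.6 m³/s over 3×2 h = 6 h.
Per-interval ratio K = (13.6/35.1)^(1/3) = 0.7290; K_d = K^(24/2) = 0.023.

K_d ≈ 0.023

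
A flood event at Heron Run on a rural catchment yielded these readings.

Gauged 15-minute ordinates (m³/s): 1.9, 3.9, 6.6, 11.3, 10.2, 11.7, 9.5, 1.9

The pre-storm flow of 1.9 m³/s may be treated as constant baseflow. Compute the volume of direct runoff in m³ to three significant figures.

Direct-runoff ordinates (Q − Q_b): 0.0, 2.0, 4.7, 9.4, 8.3, 9.8, 7.6, 0.0 m³/s.
ΣQ_DR = 41.80 m³/s.
With Δt = 0.25 h = 900 s, V = ΣQ_DR · Δt = 41.80 × 900 = 37600 m³.

V ≈ 37600 m³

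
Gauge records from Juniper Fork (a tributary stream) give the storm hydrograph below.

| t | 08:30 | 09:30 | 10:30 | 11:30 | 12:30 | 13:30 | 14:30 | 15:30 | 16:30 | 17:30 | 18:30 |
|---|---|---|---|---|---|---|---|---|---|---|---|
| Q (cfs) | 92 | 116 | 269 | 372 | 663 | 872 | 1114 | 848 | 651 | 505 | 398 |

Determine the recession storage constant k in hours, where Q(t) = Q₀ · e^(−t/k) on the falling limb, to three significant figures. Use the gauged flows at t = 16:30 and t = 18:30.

k ≈ 4.06 h

On the falling limb, Q drops from 651 to 398 cfs between t = 16:30 and t = 18:30 (Δt = 2 h).
k = −Δt / ln(Q₂/Q₁) = −2 / ln(398/651) = 4.06 h.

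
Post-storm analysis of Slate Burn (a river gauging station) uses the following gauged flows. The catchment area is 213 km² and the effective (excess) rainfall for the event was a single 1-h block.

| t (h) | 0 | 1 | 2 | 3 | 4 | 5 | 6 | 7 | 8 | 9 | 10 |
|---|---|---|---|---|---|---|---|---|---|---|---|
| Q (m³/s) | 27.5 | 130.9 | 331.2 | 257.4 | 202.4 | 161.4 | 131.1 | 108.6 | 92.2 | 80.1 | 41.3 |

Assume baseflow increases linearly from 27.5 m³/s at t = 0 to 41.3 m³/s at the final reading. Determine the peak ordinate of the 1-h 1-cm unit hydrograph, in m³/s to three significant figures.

Direct runoff: 0.00, 102.02, 300.94, 225.76, 169.38, 127.00, 95.32, 71.44, 53.66, 40.18, 0.00 m³/s; ΣQ_DR = 1186 m³/s, peak = 300.94 m³/s.
Runoff depth d = ΣQ_DR·Δt / A = 1186 × 3600 / (213 km²) = 20.04 mm.
The 1-cm UH is the DRH scaled by (10 mm)/d, so U_p = 300.94 × 10/20.04 = 150 m³/s.

U_p ≈ 150 m³/s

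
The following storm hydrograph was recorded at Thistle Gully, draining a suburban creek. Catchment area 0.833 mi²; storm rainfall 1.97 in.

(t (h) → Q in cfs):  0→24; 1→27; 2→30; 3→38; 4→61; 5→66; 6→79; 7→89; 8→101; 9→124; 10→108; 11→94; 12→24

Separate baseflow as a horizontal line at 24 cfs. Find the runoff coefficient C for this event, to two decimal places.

C ≈ 0.52

ΣQ_DR = 553.0 cfs; V = ΣQ_DR·Δt = 1.991 × 10^6 ft³.
Runoff depth d = V / A = 1.029 in.
C = d / P = 1.029 / 1.97 = 0.52.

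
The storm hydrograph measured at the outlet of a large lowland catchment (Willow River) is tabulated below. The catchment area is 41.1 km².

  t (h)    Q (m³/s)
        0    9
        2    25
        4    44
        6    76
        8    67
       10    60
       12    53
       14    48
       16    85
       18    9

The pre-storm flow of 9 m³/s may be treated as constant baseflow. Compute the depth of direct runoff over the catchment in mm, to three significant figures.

d ≈ 67.6 mm

Direct runoff: 0.0, 16.0, 35.0, 67.0, 58.0, 51.0, 44.0, 39.0, 76.0, 0.0 m³/s; ΣQ_DR = 386.0 m³/s.
V = ΣQ_DR · Δt = 386.0 × 7200 s = 2.779 × 10^6 m³.
Over A = 41.1 km², depth = V / A = 67.6 mm.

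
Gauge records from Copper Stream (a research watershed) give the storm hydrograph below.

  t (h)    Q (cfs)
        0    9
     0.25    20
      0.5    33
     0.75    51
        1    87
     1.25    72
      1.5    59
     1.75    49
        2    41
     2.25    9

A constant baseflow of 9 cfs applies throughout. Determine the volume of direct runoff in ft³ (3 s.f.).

V ≈ 3.06 × 10^5 ft³

Direct-runoff ordinates (Q − Q_b): 0.0, 11.0, 24.0, 42.0, 78.0, 63.0, 50.0, 40.0, 32.0, 0.0 cfs.
ΣQ_DR = 340.0 cfs.
With Δt = 0.25 h = 900 s, V = ΣQ_DR · Δt = 340.0 × 900 = 3.06 × 10^5 ft³.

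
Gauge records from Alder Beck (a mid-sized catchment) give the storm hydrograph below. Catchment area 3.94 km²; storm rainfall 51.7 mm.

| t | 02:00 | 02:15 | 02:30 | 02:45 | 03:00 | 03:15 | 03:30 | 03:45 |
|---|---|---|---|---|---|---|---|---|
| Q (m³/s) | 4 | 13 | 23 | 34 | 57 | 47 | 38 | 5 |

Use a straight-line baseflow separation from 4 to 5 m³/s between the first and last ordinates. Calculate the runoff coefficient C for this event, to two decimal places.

C ≈ 0.82

ΣQ_DR = 185.0 m³/s; V = ΣQ_DR·Δt = 1.665 × 10^5 m³.
Runoff depth d = V / A = 42.26 mm.
C = d / P = 42.26 / 51.7 = 0.82.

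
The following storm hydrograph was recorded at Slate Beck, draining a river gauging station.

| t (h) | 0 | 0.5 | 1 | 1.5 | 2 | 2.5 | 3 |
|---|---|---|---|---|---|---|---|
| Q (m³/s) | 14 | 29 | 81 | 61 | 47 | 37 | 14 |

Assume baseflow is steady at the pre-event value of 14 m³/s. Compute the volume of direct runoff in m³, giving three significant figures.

V ≈ 3.33 × 10^5 m³

Direct-runoff ordinates (Q − Q_b): 0.0, 15.0, 67.0, 47.0, 33.0, 23.0, 0.0 m³/s.
ΣQ_DR = 185.0 m³/s.
With Δt = 0.5 h = 1800 s, V = ΣQ_DR · Δt = 185.0 × 1800 = 3.33 × 10^5 m³.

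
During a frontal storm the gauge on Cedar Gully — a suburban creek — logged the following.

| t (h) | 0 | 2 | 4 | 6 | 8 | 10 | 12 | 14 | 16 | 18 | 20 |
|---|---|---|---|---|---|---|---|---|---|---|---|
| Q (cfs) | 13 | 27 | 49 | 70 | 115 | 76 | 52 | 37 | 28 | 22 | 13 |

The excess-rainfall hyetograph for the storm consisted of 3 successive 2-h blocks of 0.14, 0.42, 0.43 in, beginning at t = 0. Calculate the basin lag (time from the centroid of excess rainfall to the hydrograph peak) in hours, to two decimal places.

Centroid of excess rainfall: t_c = Σ P_i·t̄_i / ΣP_i = 3.5859 h (block centres at 1, 3, 5 h).
Hydrograph peak occurs at t = 8 h, so basin lag t_L = 8 − 3.5859 = 4.41 h.

t_L ≈ 4.41 h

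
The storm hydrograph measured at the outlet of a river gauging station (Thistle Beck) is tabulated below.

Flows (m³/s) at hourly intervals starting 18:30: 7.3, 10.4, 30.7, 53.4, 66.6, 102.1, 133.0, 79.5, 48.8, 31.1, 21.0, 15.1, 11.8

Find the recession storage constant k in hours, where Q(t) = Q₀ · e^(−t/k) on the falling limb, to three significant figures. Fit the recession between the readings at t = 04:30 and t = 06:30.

On the falling limb, Q drops from 21.0 to 11.8 m³/s between t = 04:30 and t = 06:30 (Δt = 2 h).
k = −Δt / ln(Q₂/Q₁) = −2 / ln(11.8/21.0) = 3.47 h.

k ≈ 3.47 h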